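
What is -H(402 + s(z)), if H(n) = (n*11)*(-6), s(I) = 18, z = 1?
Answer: 27720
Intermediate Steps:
H(n) = -66*n (H(n) = (11*n)*(-6) = -66*n)
-H(402 + s(z)) = -(-66)*(402 + 18) = -(-66)*420 = -1*(-27720) = 27720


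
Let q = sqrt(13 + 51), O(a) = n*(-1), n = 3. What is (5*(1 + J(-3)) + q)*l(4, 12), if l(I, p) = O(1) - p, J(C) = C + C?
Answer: 255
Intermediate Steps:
J(C) = 2*C
O(a) = -3 (O(a) = 3*(-1) = -3)
l(I, p) = -3 - p
q = 8 (q = sqrt(64) = 8)
(5*(1 + J(-3)) + q)*l(4, 12) = (5*(1 + 2*(-3)) + 8)*(-3 - 1*12) = (5*(1 - 6) + 8)*(-3 - 12) = (5*(-5) + 8)*(-15) = (-25 + 8)*(-15) = -17*(-15) = 255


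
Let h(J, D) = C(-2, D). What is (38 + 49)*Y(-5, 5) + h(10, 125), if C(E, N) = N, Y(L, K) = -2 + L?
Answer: -484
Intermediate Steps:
h(J, D) = D
(38 + 49)*Y(-5, 5) + h(10, 125) = (38 + 49)*(-2 - 5) + 125 = 87*(-7) + 125 = -609 + 125 = -484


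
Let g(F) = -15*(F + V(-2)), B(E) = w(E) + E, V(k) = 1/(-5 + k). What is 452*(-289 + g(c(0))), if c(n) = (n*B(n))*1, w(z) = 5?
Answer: -907616/7 ≈ -1.2966e+5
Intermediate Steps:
B(E) = 5 + E
c(n) = n*(5 + n) (c(n) = (n*(5 + n))*1 = n*(5 + n))
g(F) = 15/7 - 15*F (g(F) = -15*(F + 1/(-5 - 2)) = -15*(F + 1/(-7)) = -15*(F - ⅐) = -15*(-⅐ + F) = 15/7 - 15*F)
452*(-289 + g(c(0))) = 452*(-289 + (15/7 - 0*(5 + 0))) = 452*(-289 + (15/7 - 0*5)) = 452*(-289 + (15/7 - 15*0)) = 452*(-289 + (15/7 + 0)) = 452*(-289 + 15/7) = 452*(-2008/7) = -907616/7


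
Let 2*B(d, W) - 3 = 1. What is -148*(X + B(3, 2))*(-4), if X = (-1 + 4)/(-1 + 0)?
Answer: -592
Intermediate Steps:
B(d, W) = 2 (B(d, W) = 3/2 + (1/2)*1 = 3/2 + 1/2 = 2)
X = -3 (X = 3/(-1) = 3*(-1) = -3)
-148*(X + B(3, 2))*(-4) = -148*(-3 + 2)*(-4) = -(-148)*(-4) = -148*4 = -592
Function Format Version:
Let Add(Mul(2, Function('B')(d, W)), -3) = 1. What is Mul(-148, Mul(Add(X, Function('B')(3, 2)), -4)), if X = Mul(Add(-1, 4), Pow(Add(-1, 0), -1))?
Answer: -592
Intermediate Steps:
Function('B')(d, W) = 2 (Function('B')(d, W) = Add(Rational(3, 2), Mul(Rational(1, 2), 1)) = Add(Rational(3, 2), Rational(1, 2)) = 2)
X = -3 (X = Mul(3, Pow(-1, -1)) = Mul(3, -1) = -3)
Mul(-148, Mul(Add(X, Function('B')(3, 2)), -4)) = Mul(-148, Mul(Add(-3, 2), -4)) = Mul(-148, Mul(-1, -4)) = Mul(-148, 4) = -592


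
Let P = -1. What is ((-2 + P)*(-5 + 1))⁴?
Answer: 20736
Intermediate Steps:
((-2 + P)*(-5 + 1))⁴ = ((-2 - 1)*(-5 + 1))⁴ = (-3*(-4))⁴ = 12⁴ = 20736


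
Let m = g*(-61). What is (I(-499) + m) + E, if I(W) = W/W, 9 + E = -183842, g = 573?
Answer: -218803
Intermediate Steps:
E = -183851 (E = -9 - 183842 = -183851)
m = -34953 (m = 573*(-61) = -34953)
I(W) = 1
(I(-499) + m) + E = (1 - 34953) - 183851 = -34952 - 183851 = -218803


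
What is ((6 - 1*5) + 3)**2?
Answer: 16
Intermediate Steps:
((6 - 1*5) + 3)**2 = ((6 - 5) + 3)**2 = (1 + 3)**2 = 4**2 = 16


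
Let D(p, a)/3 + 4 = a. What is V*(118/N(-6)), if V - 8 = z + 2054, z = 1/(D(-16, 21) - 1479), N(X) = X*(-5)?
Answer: 34745513/4284 ≈ 8110.5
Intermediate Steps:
D(p, a) = -12 + 3*a
N(X) = -5*X
z = -1/1428 (z = 1/((-12 + 3*21) - 1479) = 1/((-12 + 63) - 1479) = 1/(51 - 1479) = 1/(-1428) = -1/1428 ≈ -0.00070028)
V = 2944535/1428 (V = 8 + (-1/1428 + 2054) = 8 + 2933111/1428 = 2944535/1428 ≈ 2062.0)
V*(118/N(-6)) = 2944535*(118/((-5*(-6))))/1428 = 2944535*(118/30)/1428 = 2944535*(118*(1/30))/1428 = (2944535/1428)*(59/15) = 34745513/4284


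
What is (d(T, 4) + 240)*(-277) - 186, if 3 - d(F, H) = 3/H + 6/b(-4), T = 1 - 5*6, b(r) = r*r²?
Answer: -2154087/32 ≈ -67315.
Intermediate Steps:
b(r) = r³
T = -29 (T = 1 - 30 = -29)
d(F, H) = 99/32 - 3/H (d(F, H) = 3 - (3/H + 6/((-4)³)) = 3 - (3/H + 6/(-64)) = 3 - (3/H + 6*(-1/64)) = 3 - (3/H - 3/32) = 3 - (-3/32 + 3/H) = 3 + (3/32 - 3/H) = 99/32 - 3/H)
(d(T, 4) + 240)*(-277) - 186 = ((99/32 - 3/4) + 240)*(-277) - 186 = ((99/32 - 3*¼) + 240)*(-277) - 186 = ((99/32 - ¾) + 240)*(-277) - 186 = (75/32 + 240)*(-277) - 186 = (7755/32)*(-277) - 186 = -2148135/32 - 186 = -2154087/32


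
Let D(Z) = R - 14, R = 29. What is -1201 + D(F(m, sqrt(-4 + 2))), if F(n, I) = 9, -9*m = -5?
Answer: -1186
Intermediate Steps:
m = 5/9 (m = -1/9*(-5) = 5/9 ≈ 0.55556)
D(Z) = 15 (D(Z) = 29 - 14 = 15)
-1201 + D(F(m, sqrt(-4 + 2))) = -1201 + 15 = -1186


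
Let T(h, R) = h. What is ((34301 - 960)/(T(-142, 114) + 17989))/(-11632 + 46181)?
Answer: 33341/616596003 ≈ 5.4073e-5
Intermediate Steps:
((34301 - 960)/(T(-142, 114) + 17989))/(-11632 + 46181) = ((34301 - 960)/(-142 + 17989))/(-11632 + 46181) = (33341/17847)/34549 = (33341*(1/17847))*(1/34549) = (33341/17847)*(1/34549) = 33341/616596003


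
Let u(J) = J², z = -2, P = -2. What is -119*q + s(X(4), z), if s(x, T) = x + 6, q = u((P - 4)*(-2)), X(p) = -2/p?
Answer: -34261/2 ≈ -17131.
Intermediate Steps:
q = 144 (q = ((-2 - 4)*(-2))² = (-6*(-2))² = 12² = 144)
s(x, T) = 6 + x
-119*q + s(X(4), z) = -119*144 + (6 - 2/4) = -17136 + (6 - 2*¼) = -17136 + (6 - ½) = -17136 + 11/2 = -34261/2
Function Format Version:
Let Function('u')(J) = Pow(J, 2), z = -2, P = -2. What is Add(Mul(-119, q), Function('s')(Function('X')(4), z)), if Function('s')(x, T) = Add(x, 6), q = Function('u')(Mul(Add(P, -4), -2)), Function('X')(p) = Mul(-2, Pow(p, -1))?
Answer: Rational(-34261, 2) ≈ -17131.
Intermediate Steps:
q = 144 (q = Pow(Mul(Add(-2, -4), -2), 2) = Pow(Mul(-6, -2), 2) = Pow(12, 2) = 144)
Function('s')(x, T) = Add(6, x)
Add(Mul(-119, q), Function('s')(Function('X')(4), z)) = Add(Mul(-119, 144), Add(6, Mul(-2, Pow(4, -1)))) = Add(-17136, Add(6, Mul(-2, Rational(1, 4)))) = Add(-17136, Add(6, Rational(-1, 2))) = Add(-17136, Rational(11, 2)) = Rational(-34261, 2)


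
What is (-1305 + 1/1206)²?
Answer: 2476937721241/1454436 ≈ 1.7030e+6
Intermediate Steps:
(-1305 + 1/1206)² = (-1573829/1206)² = 2476937721241/1454436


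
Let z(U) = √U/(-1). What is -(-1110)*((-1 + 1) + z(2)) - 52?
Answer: -52 - 1110*√2 ≈ -1621.8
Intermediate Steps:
z(U) = -√U
-(-1110)*((-1 + 1) + z(2)) - 52 = -(-1110)*((-1 + 1) - √2) - 52 = -(-1110)*(0 - √2) - 52 = -(-1110)*(-√2) - 52 = -1110*√2 - 52 = -52 - 1110*√2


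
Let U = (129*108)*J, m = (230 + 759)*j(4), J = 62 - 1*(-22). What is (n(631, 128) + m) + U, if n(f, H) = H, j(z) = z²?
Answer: 1186240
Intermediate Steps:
J = 84 (J = 62 + 22 = 84)
m = 15824 (m = (230 + 759)*4² = 989*16 = 15824)
U = 1170288 (U = (129*108)*84 = 13932*84 = 1170288)
(n(631, 128) + m) + U = (128 + 15824) + 1170288 = 15952 + 1170288 = 1186240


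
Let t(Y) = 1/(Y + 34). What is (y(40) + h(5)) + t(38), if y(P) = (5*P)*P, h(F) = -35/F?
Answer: 575497/72 ≈ 7993.0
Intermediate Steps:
t(Y) = 1/(34 + Y)
y(P) = 5*P**2
(y(40) + h(5)) + t(38) = (5*40**2 - 35/5) + 1/(34 + 38) = (5*1600 - 35*1/5) + 1/72 = (8000 - 7) + 1/72 = 7993 + 1/72 = 575497/72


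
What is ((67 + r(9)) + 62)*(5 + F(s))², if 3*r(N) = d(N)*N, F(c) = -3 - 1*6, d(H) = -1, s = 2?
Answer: 2016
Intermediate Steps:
F(c) = -9 (F(c) = -3 - 6 = -9)
r(N) = -N/3 (r(N) = (-N)/3 = -N/3)
((67 + r(9)) + 62)*(5 + F(s))² = ((67 - ⅓*9) + 62)*(5 - 9)² = ((67 - 3) + 62)*(-4)² = (64 + 62)*16 = 126*16 = 2016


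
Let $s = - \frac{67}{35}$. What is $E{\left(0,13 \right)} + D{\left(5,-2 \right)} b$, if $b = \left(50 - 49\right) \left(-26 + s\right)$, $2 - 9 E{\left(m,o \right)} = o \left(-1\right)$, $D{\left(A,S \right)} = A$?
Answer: $- \frac{2896}{21} \approx -137.9$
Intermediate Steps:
$s = - \frac{67}{35}$ ($s = \left(-67\right) \frac{1}{35} = - \frac{67}{35} \approx -1.9143$)
$E{\left(m,o \right)} = \frac{2}{9} + \frac{o}{9}$ ($E{\left(m,o \right)} = \frac{2}{9} - \frac{o \left(-1\right)}{9} = \frac{2}{9} - \frac{\left(-1\right) o}{9} = \frac{2}{9} + \frac{o}{9}$)
$b = - \frac{977}{35}$ ($b = \left(50 - 49\right) \left(-26 - \frac{67}{35}\right) = 1 \left(- \frac{977}{35}\right) = - \frac{977}{35} \approx -27.914$)
$E{\left(0,13 \right)} + D{\left(5,-2 \right)} b = \left(\frac{2}{9} + \frac{1}{9} \cdot 13\right) + 5 \left(- \frac{977}{35}\right) = \left(\frac{2}{9} + \frac{13}{9}\right) - \frac{977}{7} = \frac{5}{3} - \frac{977}{7} = - \frac{2896}{21}$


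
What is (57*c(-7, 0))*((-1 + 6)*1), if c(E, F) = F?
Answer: 0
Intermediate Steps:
(57*c(-7, 0))*((-1 + 6)*1) = (57*0)*((-1 + 6)*1) = 0*(5*1) = 0*5 = 0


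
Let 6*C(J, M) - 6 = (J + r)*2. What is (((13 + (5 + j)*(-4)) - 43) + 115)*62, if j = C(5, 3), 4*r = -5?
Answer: 3472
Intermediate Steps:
r = -5/4 (r = (¼)*(-5) = -5/4 ≈ -1.2500)
C(J, M) = 7/12 + J/3 (C(J, M) = 1 + ((J - 5/4)*2)/6 = 1 + ((-5/4 + J)*2)/6 = 1 + (-5/2 + 2*J)/6 = 1 + (-5/12 + J/3) = 7/12 + J/3)
j = 9/4 (j = 7/12 + (⅓)*5 = 7/12 + 5/3 = 9/4 ≈ 2.2500)
(((13 + (5 + j)*(-4)) - 43) + 115)*62 = (((13 + (5 + 9/4)*(-4)) - 43) + 115)*62 = (((13 + (29/4)*(-4)) - 43) + 115)*62 = (((13 - 29) - 43) + 115)*62 = ((-16 - 43) + 115)*62 = (-59 + 115)*62 = 56*62 = 3472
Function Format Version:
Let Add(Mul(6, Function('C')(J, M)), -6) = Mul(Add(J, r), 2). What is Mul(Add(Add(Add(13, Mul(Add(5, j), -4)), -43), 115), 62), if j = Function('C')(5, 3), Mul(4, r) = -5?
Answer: 3472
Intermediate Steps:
r = Rational(-5, 4) (r = Mul(Rational(1, 4), -5) = Rational(-5, 4) ≈ -1.2500)
Function('C')(J, M) = Add(Rational(7, 12), Mul(Rational(1, 3), J)) (Function('C')(J, M) = Add(1, Mul(Rational(1, 6), Mul(Add(J, Rational(-5, 4)), 2))) = Add(1, Mul(Rational(1, 6), Mul(Add(Rational(-5, 4), J), 2))) = Add(1, Mul(Rational(1, 6), Add(Rational(-5, 2), Mul(2, J)))) = Add(1, Add(Rational(-5, 12), Mul(Rational(1, 3), J))) = Add(Rational(7, 12), Mul(Rational(1, 3), J)))
j = Rational(9, 4) (j = Add(Rational(7, 12), Mul(Rational(1, 3), 5)) = Add(Rational(7, 12), Rational(5, 3)) = Rational(9, 4) ≈ 2.2500)
Mul(Add(Add(Add(13, Mul(Add(5, j), -4)), -43), 115), 62) = Mul(Add(Add(Add(13, Mul(Add(5, Rational(9, 4)), -4)), -43), 115), 62) = Mul(Add(Add(Add(13, Mul(Rational(29, 4), -4)), -43), 115), 62) = Mul(Add(Add(Add(13, -29), -43), 115), 62) = Mul(Add(Add(-16, -43), 115), 62) = Mul(Add(-59, 115), 62) = Mul(56, 62) = 3472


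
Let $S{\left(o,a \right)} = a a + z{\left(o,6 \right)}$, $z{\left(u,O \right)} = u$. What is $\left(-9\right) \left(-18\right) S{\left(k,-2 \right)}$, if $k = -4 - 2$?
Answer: $-324$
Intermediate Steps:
$k = -6$
$S{\left(o,a \right)} = o + a^{2}$ ($S{\left(o,a \right)} = a a + o = a^{2} + o = o + a^{2}$)
$\left(-9\right) \left(-18\right) S{\left(k,-2 \right)} = \left(-9\right) \left(-18\right) \left(-6 + \left(-2\right)^{2}\right) = 162 \left(-6 + 4\right) = 162 \left(-2\right) = -324$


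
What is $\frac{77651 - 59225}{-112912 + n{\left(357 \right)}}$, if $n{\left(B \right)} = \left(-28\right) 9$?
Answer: $- \frac{9213}{56582} \approx -0.16283$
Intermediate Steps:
$n{\left(B \right)} = -252$
$\frac{77651 - 59225}{-112912 + n{\left(357 \right)}} = \frac{77651 - 59225}{-112912 - 252} = \frac{18426}{-113164} = 18426 \left(- \frac{1}{113164}\right) = - \frac{9213}{56582}$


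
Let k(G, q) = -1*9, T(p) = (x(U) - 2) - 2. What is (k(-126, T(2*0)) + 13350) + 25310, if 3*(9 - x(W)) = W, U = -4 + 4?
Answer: 38651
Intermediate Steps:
U = 0
x(W) = 9 - W/3
T(p) = 5 (T(p) = ((9 - 1/3*0) - 2) - 2 = ((9 + 0) - 2) - 2 = (9 - 2) - 2 = 7 - 2 = 5)
k(G, q) = -9
(k(-126, T(2*0)) + 13350) + 25310 = (-9 + 13350) + 25310 = 13341 + 25310 = 38651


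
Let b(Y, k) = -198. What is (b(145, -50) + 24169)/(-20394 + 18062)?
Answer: -23971/2332 ≈ -10.279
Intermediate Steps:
(b(145, -50) + 24169)/(-20394 + 18062) = (-198 + 24169)/(-20394 + 18062) = 23971/(-2332) = 23971*(-1/2332) = -23971/2332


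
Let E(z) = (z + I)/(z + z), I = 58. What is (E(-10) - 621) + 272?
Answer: -1757/5 ≈ -351.40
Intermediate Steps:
E(z) = (58 + z)/(2*z) (E(z) = (z + 58)/(z + z) = (58 + z)/((2*z)) = (58 + z)*(1/(2*z)) = (58 + z)/(2*z))
(E(-10) - 621) + 272 = ((1/2)*(58 - 10)/(-10) - 621) + 272 = ((1/2)*(-1/10)*48 - 621) + 272 = (-12/5 - 621) + 272 = -3117/5 + 272 = -1757/5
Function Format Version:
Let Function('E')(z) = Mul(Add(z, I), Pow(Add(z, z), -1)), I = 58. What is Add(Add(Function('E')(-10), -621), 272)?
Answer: Rational(-1757, 5) ≈ -351.40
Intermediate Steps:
Function('E')(z) = Mul(Rational(1, 2), Pow(z, -1), Add(58, z)) (Function('E')(z) = Mul(Add(z, 58), Pow(Add(z, z), -1)) = Mul(Add(58, z), Pow(Mul(2, z), -1)) = Mul(Add(58, z), Mul(Rational(1, 2), Pow(z, -1))) = Mul(Rational(1, 2), Pow(z, -1), Add(58, z)))
Add(Add(Function('E')(-10), -621), 272) = Add(Add(Mul(Rational(1, 2), Pow(-10, -1), Add(58, -10)), -621), 272) = Add(Add(Mul(Rational(1, 2), Rational(-1, 10), 48), -621), 272) = Add(Add(Rational(-12, 5), -621), 272) = Add(Rational(-3117, 5), 272) = Rational(-1757, 5)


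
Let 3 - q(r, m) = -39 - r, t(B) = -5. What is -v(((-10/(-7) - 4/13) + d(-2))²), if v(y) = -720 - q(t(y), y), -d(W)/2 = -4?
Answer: 757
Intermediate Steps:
d(W) = 8 (d(W) = -2*(-4) = 8)
q(r, m) = 42 + r (q(r, m) = 3 - (-39 - r) = 3 + (39 + r) = 42 + r)
v(y) = -757 (v(y) = -720 - (42 - 5) = -720 - 1*37 = -720 - 37 = -757)
-v(((-10/(-7) - 4/13) + d(-2))²) = -1*(-757) = 757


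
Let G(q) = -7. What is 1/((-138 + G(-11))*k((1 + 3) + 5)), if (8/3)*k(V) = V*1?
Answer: -8/3915 ≈ -0.0020434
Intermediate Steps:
k(V) = 3*V/8 (k(V) = 3*(V*1)/8 = 3*V/8)
1/((-138 + G(-11))*k((1 + 3) + 5)) = 1/((-138 - 7)*(3*((1 + 3) + 5)/8)) = 1/(-435*(4 + 5)/8) = 1/(-435*9/8) = 1/(-145*27/8) = 1/(-3915/8) = -8/3915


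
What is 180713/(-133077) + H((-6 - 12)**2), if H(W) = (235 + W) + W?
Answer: 117326278/133077 ≈ 881.64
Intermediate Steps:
H(W) = 235 + 2*W
180713/(-133077) + H((-6 - 12)**2) = 180713/(-133077) + (235 + 2*(-6 - 12)**2) = 180713*(-1/133077) + (235 + 2*(-18)**2) = -180713/133077 + (235 + 2*324) = -180713/133077 + (235 + 648) = -180713/133077 + 883 = 117326278/133077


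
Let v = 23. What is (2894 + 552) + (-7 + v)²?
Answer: 3702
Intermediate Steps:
(2894 + 552) + (-7 + v)² = (2894 + 552) + (-7 + 23)² = 3446 + 16² = 3446 + 256 = 3702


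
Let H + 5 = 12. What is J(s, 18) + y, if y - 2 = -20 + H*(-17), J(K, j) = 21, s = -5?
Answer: -116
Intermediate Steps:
H = 7 (H = -5 + 12 = 7)
y = -137 (y = 2 + (-20 + 7*(-17)) = 2 + (-20 - 119) = 2 - 139 = -137)
J(s, 18) + y = 21 - 137 = -116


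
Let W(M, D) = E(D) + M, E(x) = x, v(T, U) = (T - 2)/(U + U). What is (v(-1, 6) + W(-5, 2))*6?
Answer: -39/2 ≈ -19.500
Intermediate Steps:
v(T, U) = (-2 + T)/(2*U) (v(T, U) = (-2 + T)/((2*U)) = (-2 + T)*(1/(2*U)) = (-2 + T)/(2*U))
W(M, D) = D + M
(v(-1, 6) + W(-5, 2))*6 = ((½)*(-2 - 1)/6 + (2 - 5))*6 = ((½)*(⅙)*(-3) - 3)*6 = (-¼ - 3)*6 = -13/4*6 = -39/2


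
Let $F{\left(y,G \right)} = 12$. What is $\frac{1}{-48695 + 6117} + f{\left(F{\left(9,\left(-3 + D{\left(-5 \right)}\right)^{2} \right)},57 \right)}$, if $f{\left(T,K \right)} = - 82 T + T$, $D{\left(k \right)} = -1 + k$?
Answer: $- \frac{41385817}{42578} \approx -972.0$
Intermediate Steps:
$f{\left(T,K \right)} = - 81 T$
$\frac{1}{-48695 + 6117} + f{\left(F{\left(9,\left(-3 + D{\left(-5 \right)}\right)^{2} \right)},57 \right)} = \frac{1}{-48695 + 6117} - 972 = \frac{1}{-42578} - 972 = - \frac{1}{42578} - 972 = - \frac{41385817}{42578}$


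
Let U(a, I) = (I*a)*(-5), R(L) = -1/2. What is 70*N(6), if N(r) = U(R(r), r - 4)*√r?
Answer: 350*√6 ≈ 857.32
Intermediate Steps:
R(L) = -½ (R(L) = -1*½ = -½)
U(a, I) = -5*I*a
N(r) = √r*(-10 + 5*r/2) (N(r) = (-5*(r - 4)*(-½))*√r = (-5*(-4 + r)*(-½))*√r = (-10 + 5*r/2)*√r = √r*(-10 + 5*r/2))
70*N(6) = 70*(5*√6*(-4 + 6)/2) = 70*((5/2)*√6*2) = 70*(5*√6) = 350*√6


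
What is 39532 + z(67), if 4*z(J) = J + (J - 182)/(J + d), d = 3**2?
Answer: 12022705/304 ≈ 39548.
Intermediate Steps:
d = 9
z(J) = J/4 + (-182 + J)/(4*(9 + J)) (z(J) = (J + (J - 182)/(J + 9))/4 = (J + (-182 + J)/(9 + J))/4 = J/4 + (-182 + J)/(4*(9 + J)))
39532 + z(67) = 39532 + (-182 + 67**2 + 10*67)/(4*(9 + 67)) = 39532 + (1/4)*(-182 + 4489 + 670)/76 = 39532 + (1/4)*(1/76)*4977 = 39532 + 4977/304 = 12022705/304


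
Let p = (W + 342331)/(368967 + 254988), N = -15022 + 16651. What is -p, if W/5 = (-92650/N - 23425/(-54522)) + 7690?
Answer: -1251648425189/2052496228770 ≈ -0.60982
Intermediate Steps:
N = 1629
W = 125552654675/3289494 (W = 5*((-92650/1629 - 23425/(-54522)) + 7690) = 5*((-92650*1/1629 - 23425*(-1/54522)) + 7690) = 5*((-92650/1629 + 23425/54522) + 7690) = 5*(-185677925/3289494 + 7690) = 5*(25110530935/3289494) = 125552654675/3289494 ≈ 38168.)
p = 1251648425189/2052496228770 (p = (125552654675/3289494 + 342331)/(368967 + 254988) = (1251648425189/3289494)/623955 = (1251648425189/3289494)*(1/623955) = 1251648425189/2052496228770 ≈ 0.60982)
-p = -1*1251648425189/2052496228770 = -1251648425189/2052496228770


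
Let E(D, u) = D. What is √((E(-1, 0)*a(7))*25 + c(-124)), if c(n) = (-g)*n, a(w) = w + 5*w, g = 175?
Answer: 5*√826 ≈ 143.70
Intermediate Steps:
a(w) = 6*w
c(n) = -175*n (c(n) = (-1*175)*n = -175*n)
√((E(-1, 0)*a(7))*25 + c(-124)) = √(-6*7*25 - 175*(-124)) = √(-1*42*25 + 21700) = √(-42*25 + 21700) = √(-1050 + 21700) = √20650 = 5*√826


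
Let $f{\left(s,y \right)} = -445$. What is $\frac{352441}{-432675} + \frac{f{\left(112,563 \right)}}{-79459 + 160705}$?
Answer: $- \frac{9608987287}{11717704350} \approx -0.82004$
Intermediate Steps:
$\frac{352441}{-432675} + \frac{f{\left(112,563 \right)}}{-79459 + 160705} = \frac{352441}{-432675} - \frac{445}{-79459 + 160705} = 352441 \left(- \frac{1}{432675}\right) - \frac{445}{81246} = - \frac{352441}{432675} - \frac{445}{81246} = - \frac{9608987287}{11717704350}$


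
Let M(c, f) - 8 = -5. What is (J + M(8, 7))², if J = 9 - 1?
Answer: 121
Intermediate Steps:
M(c, f) = 3 (M(c, f) = 8 - 5 = 3)
J = 8
(J + M(8, 7))² = (8 + 3)² = 11² = 121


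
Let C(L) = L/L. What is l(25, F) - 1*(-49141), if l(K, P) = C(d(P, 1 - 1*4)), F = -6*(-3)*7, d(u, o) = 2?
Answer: 49142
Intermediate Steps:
F = 126 (F = 18*7 = 126)
C(L) = 1
l(K, P) = 1
l(25, F) - 1*(-49141) = 1 - 1*(-49141) = 1 + 49141 = 49142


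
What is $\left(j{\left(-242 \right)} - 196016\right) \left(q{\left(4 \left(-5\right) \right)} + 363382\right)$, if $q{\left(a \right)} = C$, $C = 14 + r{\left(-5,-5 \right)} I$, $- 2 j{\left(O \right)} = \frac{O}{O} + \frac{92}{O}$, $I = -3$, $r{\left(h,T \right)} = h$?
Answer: $- \frac{17238744935217}{242} \approx -7.1234 \cdot 10^{10}$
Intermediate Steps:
$j{\left(O \right)} = - \frac{1}{2} - \frac{46}{O}$ ($j{\left(O \right)} = - \frac{\frac{O}{O} + \frac{92}{O}}{2} = - \frac{1 + \frac{92}{O}}{2} = - \frac{1}{2} - \frac{46}{O}$)
$C = 29$ ($C = 14 - -15 = 14 + 15 = 29$)
$q{\left(a \right)} = 29$
$\left(j{\left(-242 \right)} - 196016\right) \left(q{\left(4 \left(-5\right) \right)} + 363382\right) = \left(\frac{-92 - -242}{2 \left(-242\right)} - 196016\right) \left(29 + 363382\right) = \left(\frac{1}{2} \left(- \frac{1}{242}\right) \left(-92 + 242\right) - 196016\right) 363411 = \left(\frac{1}{2} \left(- \frac{1}{242}\right) 150 - 196016\right) 363411 = \left(- \frac{75}{242} - 196016\right) 363411 = \left(- \frac{47435947}{242}\right) 363411 = - \frac{17238744935217}{242}$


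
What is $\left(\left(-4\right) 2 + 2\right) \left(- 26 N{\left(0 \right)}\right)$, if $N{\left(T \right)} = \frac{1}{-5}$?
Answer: $- \frac{156}{5} \approx -31.2$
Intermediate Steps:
$N{\left(T \right)} = - \frac{1}{5}$
$\left(\left(-4\right) 2 + 2\right) \left(- 26 N{\left(0 \right)}\right) = \left(\left(-4\right) 2 + 2\right) \left(\left(-26\right) \left(- \frac{1}{5}\right)\right) = \left(-8 + 2\right) \frac{26}{5} = \left(-6\right) \frac{26}{5} = - \frac{156}{5}$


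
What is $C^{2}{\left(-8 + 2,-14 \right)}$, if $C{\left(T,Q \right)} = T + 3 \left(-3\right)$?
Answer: $225$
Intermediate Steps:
$C{\left(T,Q \right)} = -9 + T$ ($C{\left(T,Q \right)} = T - 9 = -9 + T$)
$C^{2}{\left(-8 + 2,-14 \right)} = \left(-9 + \left(-8 + 2\right)\right)^{2} = \left(-9 - 6\right)^{2} = \left(-15\right)^{2} = 225$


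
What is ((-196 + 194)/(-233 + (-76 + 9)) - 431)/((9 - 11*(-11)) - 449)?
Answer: 64649/47850 ≈ 1.3511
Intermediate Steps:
((-196 + 194)/(-233 + (-76 + 9)) - 431)/((9 - 11*(-11)) - 449) = (-2/(-233 - 67) - 431)/((9 + 121) - 449) = (-2/(-300) - 431)/(130 - 449) = (-2*(-1/300) - 431)/(-319) = (1/150 - 431)*(-1/319) = -64649/150*(-1/319) = 64649/47850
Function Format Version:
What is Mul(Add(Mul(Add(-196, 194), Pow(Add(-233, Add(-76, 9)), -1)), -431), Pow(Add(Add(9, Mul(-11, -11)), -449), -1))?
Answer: Rational(64649, 47850) ≈ 1.3511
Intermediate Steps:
Mul(Add(Mul(Add(-196, 194), Pow(Add(-233, Add(-76, 9)), -1)), -431), Pow(Add(Add(9, Mul(-11, -11)), -449), -1)) = Mul(Add(Mul(-2, Pow(Add(-233, -67), -1)), -431), Pow(Add(Add(9, 121), -449), -1)) = Mul(Add(Mul(-2, Pow(-300, -1)), -431), Pow(Add(130, -449), -1)) = Mul(Add(Mul(-2, Rational(-1, 300)), -431), Pow(-319, -1)) = Mul(Add(Rational(1, 150), -431), Rational(-1, 319)) = Mul(Rational(-64649, 150), Rational(-1, 319)) = Rational(64649, 47850)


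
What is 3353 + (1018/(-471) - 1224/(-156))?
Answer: 20565227/6123 ≈ 3358.7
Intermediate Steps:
3353 + (1018/(-471) - 1224/(-156)) = 3353 + (1018*(-1/471) - 1224*(-1/156)) = 3353 + (-1018/471 + 102/13) = 3353 + 34808/6123 = 20565227/6123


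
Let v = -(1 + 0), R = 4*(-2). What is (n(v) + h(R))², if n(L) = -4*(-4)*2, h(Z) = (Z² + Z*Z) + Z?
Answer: 23104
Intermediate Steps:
R = -8
h(Z) = Z + 2*Z² (h(Z) = (Z² + Z²) + Z = 2*Z² + Z = Z + 2*Z²)
v = -1 (v = -1*1 = -1)
n(L) = 32 (n(L) = 16*2 = 32)
(n(v) + h(R))² = (32 - 8*(1 + 2*(-8)))² = (32 - 8*(1 - 16))² = (32 - 8*(-15))² = (32 + 120)² = 152² = 23104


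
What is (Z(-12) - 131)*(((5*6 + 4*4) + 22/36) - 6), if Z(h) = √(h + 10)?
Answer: -95761/18 + 731*I*√2/18 ≈ -5320.1 + 57.433*I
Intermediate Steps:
Z(h) = √(10 + h)
(Z(-12) - 131)*(((5*6 + 4*4) + 22/36) - 6) = (√(10 - 12) - 131)*(((5*6 + 4*4) + 22/36) - 6) = (√(-2) - 131)*(((30 + 16) + 22*(1/36)) - 6) = (I*√2 - 131)*((46 + 11/18) - 6) = (-131 + I*√2)*(839/18 - 6) = (-131 + I*√2)*(731/18) = -95761/18 + 731*I*√2/18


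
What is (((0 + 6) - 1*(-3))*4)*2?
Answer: 72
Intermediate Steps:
(((0 + 6) - 1*(-3))*4)*2 = ((6 + 3)*4)*2 = (9*4)*2 = 36*2 = 72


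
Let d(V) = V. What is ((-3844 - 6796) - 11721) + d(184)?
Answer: -22177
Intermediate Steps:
((-3844 - 6796) - 11721) + d(184) = ((-3844 - 6796) - 11721) + 184 = (-10640 - 11721) + 184 = -22361 + 184 = -22177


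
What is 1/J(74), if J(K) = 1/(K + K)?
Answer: 148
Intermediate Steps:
J(K) = 1/(2*K)
1/J(74) = 1/((½)/74) = 1/((½)*(1/74)) = 1/(1/148) = 148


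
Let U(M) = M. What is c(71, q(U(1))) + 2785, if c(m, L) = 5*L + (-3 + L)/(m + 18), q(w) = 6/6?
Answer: 248308/89 ≈ 2790.0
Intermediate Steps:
q(w) = 1 (q(w) = 6*(1/6) = 1)
c(m, L) = 5*L + (-3 + L)/(18 + m)
c(71, q(U(1))) + 2785 = (-3 + 91*1 + 5*1*71)/(18 + 71) + 2785 = (-3 + 91 + 355)/89 + 2785 = (1/89)*443 + 2785 = 443/89 + 2785 = 248308/89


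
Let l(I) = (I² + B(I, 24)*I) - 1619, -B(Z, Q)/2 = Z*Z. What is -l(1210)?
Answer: 3541659519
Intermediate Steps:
B(Z, Q) = -2*Z² (B(Z, Q) = -2*Z*Z = -2*Z²)
l(I) = -1619 + I² - 2*I³ (l(I) = (I² + (-2*I²)*I) - 1619 = (I² - 2*I³) - 1619 = -1619 + I² - 2*I³)
-l(1210) = -(-1619 + 1210² - 2*1210³) = -(-1619 + 1464100 - 2*1771561000) = -(-1619 + 1464100 - 3543122000) = -1*(-3541659519) = 3541659519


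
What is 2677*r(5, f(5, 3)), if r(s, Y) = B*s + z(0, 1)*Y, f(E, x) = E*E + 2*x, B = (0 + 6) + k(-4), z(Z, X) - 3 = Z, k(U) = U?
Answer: 275731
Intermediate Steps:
z(Z, X) = 3 + Z
B = 2 (B = (0 + 6) - 4 = 6 - 4 = 2)
f(E, x) = E² + 2*x
r(s, Y) = 2*s + 3*Y (r(s, Y) = 2*s + (3 + 0)*Y = 2*s + 3*Y)
2677*r(5, f(5, 3)) = 2677*(2*5 + 3*(5² + 2*3)) = 2677*(10 + 3*(25 + 6)) = 2677*(10 + 3*31) = 2677*(10 + 93) = 2677*103 = 275731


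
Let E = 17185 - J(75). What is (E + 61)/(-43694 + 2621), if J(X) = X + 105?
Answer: -17066/41073 ≈ -0.41550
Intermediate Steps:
J(X) = 105 + X
E = 17005 (E = 17185 - (105 + 75) = 17185 - 1*180 = 17185 - 180 = 17005)
(E + 61)/(-43694 + 2621) = (17005 + 61)/(-43694 + 2621) = 17066/(-41073) = 17066*(-1/41073) = -17066/41073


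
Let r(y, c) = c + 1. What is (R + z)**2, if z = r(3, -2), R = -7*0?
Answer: 1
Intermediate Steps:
R = 0
r(y, c) = 1 + c
z = -1 (z = 1 - 2 = -1)
(R + z)**2 = (0 - 1)**2 = (-1)**2 = 1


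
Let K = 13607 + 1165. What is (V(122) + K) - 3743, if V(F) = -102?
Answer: 10927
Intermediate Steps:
K = 14772
(V(122) + K) - 3743 = (-102 + 14772) - 3743 = 14670 - 3743 = 10927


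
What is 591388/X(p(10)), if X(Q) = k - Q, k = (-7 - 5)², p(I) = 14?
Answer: 295694/65 ≈ 4549.1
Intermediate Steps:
k = 144 (k = (-12)² = 144)
X(Q) = 144 - Q
591388/X(p(10)) = 591388/(144 - 1*14) = 591388/(144 - 14) = 591388/130 = 591388*(1/130) = 295694/65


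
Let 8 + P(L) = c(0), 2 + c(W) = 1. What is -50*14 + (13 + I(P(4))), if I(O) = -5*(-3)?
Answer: -672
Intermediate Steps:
c(W) = -1 (c(W) = -2 + 1 = -1)
P(L) = -9 (P(L) = -8 - 1 = -9)
I(O) = 15
-50*14 + (13 + I(P(4))) = -50*14 + (13 + 15) = -700 + 28 = -672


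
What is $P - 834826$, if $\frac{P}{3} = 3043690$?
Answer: $8296244$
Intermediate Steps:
$P = 9131070$ ($P = 3 \cdot 3043690 = 9131070$)
$P - 834826 = 9131070 - 834826 = 8296244$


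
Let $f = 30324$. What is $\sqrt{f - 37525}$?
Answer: $i \sqrt{7201} \approx 84.859 i$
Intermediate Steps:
$\sqrt{f - 37525} = \sqrt{30324 - 37525} = \sqrt{-7201} = i \sqrt{7201}$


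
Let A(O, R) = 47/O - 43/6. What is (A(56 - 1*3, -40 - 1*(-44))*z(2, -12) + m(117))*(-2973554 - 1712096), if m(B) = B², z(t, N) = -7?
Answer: -10231306543825/159 ≈ -6.4348e+10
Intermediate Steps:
A(O, R) = -43/6 + 47/O (A(O, R) = 47/O - 43*⅙ = 47/O - 43/6 = -43/6 + 47/O)
(A(56 - 1*3, -40 - 1*(-44))*z(2, -12) + m(117))*(-2973554 - 1712096) = ((-43/6 + 47/(56 - 1*3))*(-7) + 117²)*(-2973554 - 1712096) = ((-43/6 + 47/(56 - 3))*(-7) + 13689)*(-4685650) = ((-43/6 + 47/53)*(-7) + 13689)*(-4685650) = (-1997/318*(-7) + 13689)*(-4685650) = (13979/318 + 13689)*(-4685650) = (4367081/318)*(-4685650) = -10231306543825/159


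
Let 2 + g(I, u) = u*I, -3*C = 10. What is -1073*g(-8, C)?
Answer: -79402/3 ≈ -26467.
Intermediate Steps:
C = -10/3 (C = -1/3*10 = -10/3 ≈ -3.3333)
g(I, u) = -2 + I*u (g(I, u) = -2 + u*I = -2 + I*u)
-1073*g(-8, C) = -1073*(-2 - 8*(-10/3)) = -1073*(-2 + 80/3) = -1073*74/3 = -79402/3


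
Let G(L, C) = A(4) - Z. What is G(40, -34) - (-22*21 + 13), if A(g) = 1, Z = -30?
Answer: 480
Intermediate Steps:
G(L, C) = 31 (G(L, C) = 1 - 1*(-30) = 1 + 30 = 31)
G(40, -34) - (-22*21 + 13) = 31 - (-22*21 + 13) = 31 - (-462 + 13) = 31 - 1*(-449) = 31 + 449 = 480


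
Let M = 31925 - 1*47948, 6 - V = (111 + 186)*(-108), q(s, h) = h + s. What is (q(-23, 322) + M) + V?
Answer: 16358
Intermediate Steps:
V = 32082 (V = 6 - (111 + 186)*(-108) = 6 - 297*(-108) = 6 - 1*(-32076) = 6 + 32076 = 32082)
M = -16023 (M = 31925 - 47948 = -16023)
(q(-23, 322) + M) + V = ((322 - 23) - 16023) + 32082 = (299 - 16023) + 32082 = -15724 + 32082 = 16358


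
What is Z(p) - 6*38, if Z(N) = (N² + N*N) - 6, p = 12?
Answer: 54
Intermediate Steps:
Z(N) = -6 + 2*N² (Z(N) = (N² + N²) - 6 = 2*N² - 6 = -6 + 2*N²)
Z(p) - 6*38 = (-6 + 2*12²) - 6*38 = (-6 + 2*144) - 228 = (-6 + 288) - 228 = 282 - 228 = 54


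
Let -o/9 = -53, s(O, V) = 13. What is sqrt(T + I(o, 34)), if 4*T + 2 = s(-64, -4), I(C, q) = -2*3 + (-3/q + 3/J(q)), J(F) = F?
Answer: I*sqrt(13)/2 ≈ 1.8028*I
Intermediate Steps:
o = 477 (o = -9*(-53) = 477)
I(C, q) = -6 (I(C, q) = -2*3 + (-3/q + 3/q) = -6 + 0 = -6)
T = 11/4 (T = -1/2 + (1/4)*13 = -1/2 + 13/4 = 11/4 ≈ 2.7500)
sqrt(T + I(o, 34)) = sqrt(11/4 - 6) = sqrt(-13/4) = I*sqrt(13)/2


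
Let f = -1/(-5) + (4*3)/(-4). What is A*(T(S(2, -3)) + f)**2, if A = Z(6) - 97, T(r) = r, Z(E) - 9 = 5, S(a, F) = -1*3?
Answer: -69803/25 ≈ -2792.1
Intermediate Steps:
S(a, F) = -3
Z(E) = 14 (Z(E) = 9 + 5 = 14)
A = -83 (A = 14 - 97 = -83)
f = -14/5 (f = -1*(-1/5) + 12*(-1/4) = 1/5 - 3 = -14/5 ≈ -2.8000)
A*(T(S(2, -3)) + f)**2 = -83*(-3 - 14/5)**2 = -83*(-29/5)**2 = -83*841/25 = -69803/25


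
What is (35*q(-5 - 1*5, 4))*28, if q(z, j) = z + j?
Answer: -5880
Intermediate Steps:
q(z, j) = j + z
(35*q(-5 - 1*5, 4))*28 = (35*(4 + (-5 - 1*5)))*28 = (35*(4 + (-5 - 5)))*28 = (35*(4 - 10))*28 = (35*(-6))*28 = -210*28 = -5880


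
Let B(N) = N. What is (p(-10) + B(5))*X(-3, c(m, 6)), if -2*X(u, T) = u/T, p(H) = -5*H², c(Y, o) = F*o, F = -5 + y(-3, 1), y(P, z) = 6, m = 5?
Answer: -495/4 ≈ -123.75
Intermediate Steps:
F = 1 (F = -5 + 6 = 1)
c(Y, o) = o (c(Y, o) = 1*o = o)
X(u, T) = -u/(2*T)
(p(-10) + B(5))*X(-3, c(m, 6)) = (-5*(-10)² + 5)*(-½*(-3)/6) = (-5*100 + 5)*(-½*(-3)*⅙) = (-500 + 5)*(¼) = -495*¼ = -495/4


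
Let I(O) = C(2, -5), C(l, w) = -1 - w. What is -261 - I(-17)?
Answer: -265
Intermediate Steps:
I(O) = 4 (I(O) = -1 - 1*(-5) = -1 + 5 = 4)
-261 - I(-17) = -261 - 1*4 = -261 - 4 = -265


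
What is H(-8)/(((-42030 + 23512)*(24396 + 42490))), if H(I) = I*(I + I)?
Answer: -32/309648737 ≈ -1.0334e-7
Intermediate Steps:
H(I) = 2*I² (H(I) = I*(2*I) = 2*I²)
H(-8)/(((-42030 + 23512)*(24396 + 42490))) = (2*(-8)²)/(((-42030 + 23512)*(24396 + 42490))) = (2*64)/((-18518*66886)) = 128/(-1238594948) = 128*(-1/1238594948) = -32/309648737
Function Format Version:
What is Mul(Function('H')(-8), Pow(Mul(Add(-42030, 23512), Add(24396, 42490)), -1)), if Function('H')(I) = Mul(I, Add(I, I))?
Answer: Rational(-32, 309648737) ≈ -1.0334e-7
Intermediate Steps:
Function('H')(I) = Mul(2, Pow(I, 2)) (Function('H')(I) = Mul(I, Mul(2, I)) = Mul(2, Pow(I, 2)))
Mul(Function('H')(-8), Pow(Mul(Add(-42030, 23512), Add(24396, 42490)), -1)) = Mul(Mul(2, Pow(-8, 2)), Pow(Mul(Add(-42030, 23512), Add(24396, 42490)), -1)) = Mul(Mul(2, 64), Pow(Mul(-18518, 66886), -1)) = Mul(128, Pow(-1238594948, -1)) = Mul(128, Rational(-1, 1238594948)) = Rational(-32, 309648737)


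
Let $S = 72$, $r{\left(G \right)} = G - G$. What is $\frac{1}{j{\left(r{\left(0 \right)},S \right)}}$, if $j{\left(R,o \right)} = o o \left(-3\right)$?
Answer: $- \frac{1}{15552} \approx -6.43 \cdot 10^{-5}$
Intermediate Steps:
$r{\left(G \right)} = 0$
$j{\left(R,o \right)} = - 3 o^{2}$ ($j{\left(R,o \right)} = o^{2} \left(-3\right) = - 3 o^{2}$)
$\frac{1}{j{\left(r{\left(0 \right)},S \right)}} = \frac{1}{\left(-3\right) 72^{2}} = \frac{1}{\left(-3\right) 5184} = \frac{1}{-15552} = - \frac{1}{15552}$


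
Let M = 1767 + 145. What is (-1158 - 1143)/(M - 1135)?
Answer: -767/259 ≈ -2.9614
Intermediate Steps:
M = 1912
(-1158 - 1143)/(M - 1135) = (-1158 - 1143)/(1912 - 1135) = -2301/777 = -2301*1/777 = -767/259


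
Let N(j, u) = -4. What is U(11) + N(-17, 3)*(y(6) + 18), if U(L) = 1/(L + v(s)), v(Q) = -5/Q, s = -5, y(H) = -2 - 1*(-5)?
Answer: -1007/12 ≈ -83.917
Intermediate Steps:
y(H) = 3 (y(H) = -2 + 5 = 3)
U(L) = 1/(1 + L) (U(L) = 1/(L - 5/(-5)) = 1/(L - 5*(-1/5)) = 1/(L + 1) = 1/(1 + L))
U(11) + N(-17, 3)*(y(6) + 18) = 1/(1 + 11) - 4*(3 + 18) = 1/12 - 4*21 = 1/12 - 84 = -1007/12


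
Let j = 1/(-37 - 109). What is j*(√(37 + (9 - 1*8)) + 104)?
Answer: -52/73 - √38/146 ≈ -0.75455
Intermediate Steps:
j = -1/146 (j = 1/(-146) = -1/146 ≈ -0.0068493)
j*(√(37 + (9 - 1*8)) + 104) = -(√(37 + (9 - 1*8)) + 104)/146 = -(√(37 + (9 - 8)) + 104)/146 = -(√(37 + 1) + 104)/146 = -(√38 + 104)/146 = -(104 + √38)/146 = -52/73 - √38/146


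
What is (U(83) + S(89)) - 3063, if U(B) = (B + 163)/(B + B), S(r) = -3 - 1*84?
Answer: -261327/83 ≈ -3148.5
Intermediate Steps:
S(r) = -87 (S(r) = -3 - 84 = -87)
U(B) = (163 + B)/(2*B) (U(B) = (163 + B)/((2*B)) = (163 + B)*(1/(2*B)) = (163 + B)/(2*B))
(U(83) + S(89)) - 3063 = ((1/2)*(163 + 83)/83 - 87) - 3063 = ((1/2)*(1/83)*246 - 87) - 3063 = (123/83 - 87) - 3063 = -7098/83 - 3063 = -261327/83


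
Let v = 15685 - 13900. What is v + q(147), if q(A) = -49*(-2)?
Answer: 1883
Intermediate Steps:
q(A) = 98
v = 1785
v + q(147) = 1785 + 98 = 1883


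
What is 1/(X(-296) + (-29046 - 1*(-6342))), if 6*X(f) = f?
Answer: -3/68260 ≈ -4.3950e-5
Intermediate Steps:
X(f) = f/6
1/(X(-296) + (-29046 - 1*(-6342))) = 1/((⅙)*(-296) + (-29046 - 1*(-6342))) = 1/(-148/3 + (-29046 + 6342)) = 1/(-148/3 - 22704) = 1/(-68260/3) = -3/68260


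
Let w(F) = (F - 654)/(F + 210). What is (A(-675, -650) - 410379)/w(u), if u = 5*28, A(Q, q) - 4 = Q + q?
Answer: 72047500/257 ≈ 2.8034e+5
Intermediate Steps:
A(Q, q) = 4 + Q + q (A(Q, q) = 4 + (Q + q) = 4 + Q + q)
u = 140
w(F) = (-654 + F)/(210 + F)
(A(-675, -650) - 410379)/w(u) = ((4 - 675 - 650) - 410379)/(((-654 + 140)/(210 + 140))) = (-1321 - 410379)/((-514/350)) = -411700/((1/350)*(-514)) = -411700/(-257/175) = -411700*(-175/257) = 72047500/257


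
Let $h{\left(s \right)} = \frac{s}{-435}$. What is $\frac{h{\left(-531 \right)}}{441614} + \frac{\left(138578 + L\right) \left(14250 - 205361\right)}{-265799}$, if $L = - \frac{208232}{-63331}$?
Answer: $\frac{107403258883277805076513}{1077905091775440070} \approx 99641.0$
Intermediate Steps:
$h{\left(s \right)} = - \frac{s}{435}$ ($h{\left(s \right)} = s \left(- \frac{1}{435}\right) = - \frac{s}{435}$)
$L = \frac{208232}{63331}$ ($L = \left(-208232\right) \left(- \frac{1}{63331}\right) = \frac{208232}{63331} \approx 3.288$)
$\frac{h{\left(-531 \right)}}{441614} + \frac{\left(138578 + L\right) \left(14250 - 205361\right)}{-265799} = \frac{\left(- \frac{1}{435}\right) \left(-531\right)}{441614} + \frac{\left(138578 + \frac{208232}{63331}\right) \left(14250 - 205361\right)}{-265799} = \frac{177}{145} \cdot \frac{1}{441614} + \frac{8776491550}{63331} \left(-191111\right) \left(- \frac{1}{265799}\right) = \frac{177}{64034030} - - \frac{1677284076612050}{16833316469} = \frac{177}{64034030} + \frac{1677284076612050}{16833316469} = \frac{107403258883277805076513}{1077905091775440070}$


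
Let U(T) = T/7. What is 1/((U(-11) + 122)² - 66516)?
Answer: -49/2548635 ≈ -1.9226e-5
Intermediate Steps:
U(T) = T/7 (U(T) = T*(⅐) = T/7)
1/((U(-11) + 122)² - 66516) = 1/(((⅐)*(-11) + 122)² - 66516) = 1/((-11/7 + 122)² - 66516) = 1/((843/7)² - 66516) = 1/(710649/49 - 66516) = 1/(-2548635/49) = -49/2548635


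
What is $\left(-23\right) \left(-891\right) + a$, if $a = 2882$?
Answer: $23375$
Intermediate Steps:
$\left(-23\right) \left(-891\right) + a = \left(-23\right) \left(-891\right) + 2882 = 20493 + 2882 = 23375$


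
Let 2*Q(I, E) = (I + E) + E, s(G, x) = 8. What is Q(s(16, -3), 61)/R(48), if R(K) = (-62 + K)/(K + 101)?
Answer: -9685/14 ≈ -691.79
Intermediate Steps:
Q(I, E) = E + I/2 (Q(I, E) = ((I + E) + E)/2 = ((E + I) + E)/2 = (I + 2*E)/2 = E + I/2)
R(K) = (-62 + K)/(101 + K)
Q(s(16, -3), 61)/R(48) = (61 + (1/2)*8)/(((-62 + 48)/(101 + 48))) = (61 + 4)/((-14/149)) = 65/(((1/149)*(-14))) = 65/(-14/149) = 65*(-149/14) = -9685/14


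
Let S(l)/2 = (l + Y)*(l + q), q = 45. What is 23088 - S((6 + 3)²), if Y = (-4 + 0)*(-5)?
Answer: -2364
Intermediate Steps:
Y = 20 (Y = -4*(-5) = 20)
S(l) = 2*(20 + l)*(45 + l) (S(l) = 2*((l + 20)*(l + 45)) = 2*((20 + l)*(45 + l)) = 2*(20 + l)*(45 + l))
23088 - S((6 + 3)²) = 23088 - (1800 + 2*((6 + 3)²)² + 130*(6 + 3)²) = 23088 - (1800 + 2*(9²)² + 130*9²) = 23088 - (1800 + 2*81² + 130*81) = 23088 - (1800 + 2*6561 + 10530) = 23088 - (1800 + 13122 + 10530) = 23088 - 1*25452 = 23088 - 25452 = -2364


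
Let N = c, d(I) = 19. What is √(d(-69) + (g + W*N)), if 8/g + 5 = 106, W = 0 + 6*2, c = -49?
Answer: I*√5803561/101 ≈ 23.852*I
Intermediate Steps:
W = 12 (W = 0 + 12 = 12)
N = -49
g = 8/101 (g = 8/(-5 + 106) = 8/101 ≈ 0.079208)
√(d(-69) + (g + W*N)) = √(19 + (8/101 + 12*(-49))) = √(19 + (8/101 - 588)) = √(19 - 59380/101) = √(-57461/101) = I*√5803561/101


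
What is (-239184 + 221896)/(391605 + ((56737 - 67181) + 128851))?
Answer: -4322/127503 ≈ -0.033897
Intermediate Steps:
(-239184 + 221896)/(391605 + ((56737 - 67181) + 128851)) = -17288/(391605 + (-10444 + 128851)) = -17288/(391605 + 118407) = -17288/510012 = -17288*1/510012 = -4322/127503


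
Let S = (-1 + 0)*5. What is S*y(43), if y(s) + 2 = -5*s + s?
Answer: 870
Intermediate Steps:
y(s) = -2 - 4*s (y(s) = -2 + (-5*s + s) = -2 - 4*s)
S = -5 (S = -1*5 = -5)
S*y(43) = -5*(-2 - 4*43) = -5*(-2 - 172) = -5*(-174) = 870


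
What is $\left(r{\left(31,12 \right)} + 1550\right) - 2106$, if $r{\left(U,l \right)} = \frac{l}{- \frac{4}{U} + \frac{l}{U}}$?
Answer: $- \frac{1019}{2} \approx -509.5$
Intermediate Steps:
$\left(r{\left(31,12 \right)} + 1550\right) - 2106 = \left(31 \cdot 12 \frac{1}{-4 + 12} + 1550\right) - 2106 = \left(31 \cdot 12 \cdot \frac{1}{8} + 1550\right) - 2106 = \left(\frac{93}{2} + 1550\right) - 2106 = \frac{3193}{2} - 2106 = - \frac{1019}{2}$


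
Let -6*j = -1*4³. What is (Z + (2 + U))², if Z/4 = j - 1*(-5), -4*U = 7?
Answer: 570025/144 ≈ 3958.5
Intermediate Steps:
U = -7/4 (U = -¼*7 = -7/4 ≈ -1.7500)
j = 32/3 (j = -(-1)*4³/6 = -(-1)*64/6 = -⅙*(-64) = 32/3 ≈ 10.667)
Z = 188/3 (Z = 4*(32/3 - 1*(-5)) = 4*(32/3 + 5) = 4*(47/3) = 188/3 ≈ 62.667)
(Z + (2 + U))² = (188/3 + (2 - 7/4))² = (188/3 + ¼)² = (755/12)² = 570025/144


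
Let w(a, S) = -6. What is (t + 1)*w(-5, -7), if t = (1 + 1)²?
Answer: -30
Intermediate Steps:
t = 4 (t = 2² = 4)
(t + 1)*w(-5, -7) = (4 + 1)*(-6) = 5*(-6) = -30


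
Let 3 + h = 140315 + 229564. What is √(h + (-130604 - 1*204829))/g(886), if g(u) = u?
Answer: 3*√3827/886 ≈ 0.20947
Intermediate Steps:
h = 369876 (h = -3 + (140315 + 229564) = -3 + 369879 = 369876)
√(h + (-130604 - 1*204829))/g(886) = √(369876 + (-130604 - 1*204829))/886 = √(369876 + (-130604 - 204829))*(1/886) = √(369876 - 335433)*(1/886) = √34443*(1/886) = (3*√3827)*(1/886) = 3*√3827/886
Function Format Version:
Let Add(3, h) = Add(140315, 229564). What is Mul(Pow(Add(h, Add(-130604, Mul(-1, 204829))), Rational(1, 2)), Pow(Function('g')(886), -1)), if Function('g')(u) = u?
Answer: Mul(Rational(3, 886), Pow(3827, Rational(1, 2))) ≈ 0.20947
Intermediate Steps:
h = 369876 (h = Add(-3, Add(140315, 229564)) = Add(-3, 369879) = 369876)
Mul(Pow(Add(h, Add(-130604, Mul(-1, 204829))), Rational(1, 2)), Pow(Function('g')(886), -1)) = Mul(Pow(Add(369876, Add(-130604, Mul(-1, 204829))), Rational(1, 2)), Pow(886, -1)) = Mul(Pow(Add(369876, Add(-130604, -204829)), Rational(1, 2)), Rational(1, 886)) = Mul(Pow(Add(369876, -335433), Rational(1, 2)), Rational(1, 886)) = Mul(Pow(34443, Rational(1, 2)), Rational(1, 886)) = Mul(Mul(3, Pow(3827, Rational(1, 2))), Rational(1, 886)) = Mul(Rational(3, 886), Pow(3827, Rational(1, 2)))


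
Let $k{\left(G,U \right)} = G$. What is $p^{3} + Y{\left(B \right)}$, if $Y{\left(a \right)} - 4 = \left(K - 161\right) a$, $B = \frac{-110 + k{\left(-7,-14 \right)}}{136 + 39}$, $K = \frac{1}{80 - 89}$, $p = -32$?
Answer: $- \frac{228594}{7} \approx -32656.0$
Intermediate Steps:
$K = - \frac{1}{9}$ ($K = \frac{1}{-9} = - \frac{1}{9} \approx -0.11111$)
$B = - \frac{117}{175}$ ($B = \frac{-110 - 7}{136 + 39} = - \frac{117}{175} \approx -0.66857$)
$Y{\left(a \right)} = 4 - \frac{1450 a}{9}$ ($Y{\left(a \right)} = 4 + \left(- \frac{1}{9} - 161\right) a = 4 - \frac{1450 a}{9}$)
$p^{3} + Y{\left(B \right)} = \left(-32\right)^{3} + \left(4 - - \frac{754}{7}\right) = -32768 + \left(4 + \frac{754}{7}\right) = -32768 + \frac{782}{7} = - \frac{228594}{7}$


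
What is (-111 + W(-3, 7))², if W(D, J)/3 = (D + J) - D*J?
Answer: 1296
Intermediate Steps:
W(D, J) = 3*D + 3*J - 3*D*J (W(D, J) = 3*((D + J) - D*J) = 3*(D + J - D*J) = 3*D + 3*J - 3*D*J)
(-111 + W(-3, 7))² = (-111 + (3*(-3) + 3*7 - 3*(-3)*7))² = (-111 + (-9 + 21 + 63))² = (-111 + 75)² = (-36)² = 1296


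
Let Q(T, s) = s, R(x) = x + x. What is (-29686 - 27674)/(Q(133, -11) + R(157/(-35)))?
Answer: 669200/233 ≈ 2872.1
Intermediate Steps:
R(x) = 2*x
(-29686 - 27674)/(Q(133, -11) + R(157/(-35))) = (-29686 - 27674)/(-11 + 2*(157/(-35))) = -57360/(-11 + 2*(157*(-1/35))) = -57360/(-11 + 2*(-157/35)) = -57360/(-11 - 314/35) = -57360/(-699/35) = -57360*(-35/699) = 669200/233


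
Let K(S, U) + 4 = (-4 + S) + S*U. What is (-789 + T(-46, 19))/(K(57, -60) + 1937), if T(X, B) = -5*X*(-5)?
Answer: 1939/1434 ≈ 1.3522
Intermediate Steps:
K(S, U) = -8 + S + S*U (K(S, U) = -4 + ((-4 + S) + S*U) = -4 + (-4 + S + S*U) = -8 + S + S*U)
T(X, B) = 25*X
(-789 + T(-46, 19))/(K(57, -60) + 1937) = (-789 + 25*(-46))/((-8 + 57 + 57*(-60)) + 1937) = (-789 - 1150)/((-8 + 57 - 3420) + 1937) = -1939/(-3371 + 1937) = -1939/(-1434) = -1939*(-1/1434) = 1939/1434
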